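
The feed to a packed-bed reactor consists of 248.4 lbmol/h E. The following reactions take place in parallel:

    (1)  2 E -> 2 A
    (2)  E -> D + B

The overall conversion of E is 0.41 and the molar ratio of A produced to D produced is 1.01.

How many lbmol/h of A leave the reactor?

51.2 lbmol/h

Conversion of E: E consumed = 0.41 × 248.4 = 101.8 lbmol/h = 2ξ₁ + 1ξ₂.
Selectivity: 2ξ₁ / (1ξ₂) = 1.01 → ξ₁ = 0.505 ξ₂.
Substitute: (2·0.505 + 1) ξ₂ = 101.8 → ξ₂ = 50.67 lbmol/h, ξ₁ = 25.59 lbmol/h.
Outlet amounts (n = n₀ + Σ ν·ξ):
  E: 248.4 − 2(25.59) − 1(50.67) = 146.6
  A: 0 + 2(25.59) = 51.18
  D: 0 + 1(50.67) = 50.67
  B: 0 + 1(50.67) = 50.67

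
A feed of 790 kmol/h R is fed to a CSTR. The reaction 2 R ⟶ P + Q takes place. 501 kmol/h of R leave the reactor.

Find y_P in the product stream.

0.183

For R: n = n₀ − 2ξ → 501 = 790 − 2ξ, giving ξ = 144.5 kmol/h.
Outlet amounts (n = n₀ + ν ξ):
  R: 790 − 2(144.5) = 501
  P: 0 + 1(144.5) = 144.5
  Q: 0 + 1(144.5) = 144.5
Total out = 790 kmol/h; y_P = 144.5 / 790 = 0.1829.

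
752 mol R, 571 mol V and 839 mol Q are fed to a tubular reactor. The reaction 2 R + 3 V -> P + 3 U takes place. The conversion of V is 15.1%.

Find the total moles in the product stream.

V reacted = 0.151 × 571 = 86.22 mol; ν_V = −3, so ξ = 86.22/3 = 28.74 mol.
Outlet amounts (n = n₀ + ν ξ):
  R: 752 − 2(28.74) = 694.5
  V: 571 − 3(28.74) = 484.8
  P: 0 + 1(28.74) = 28.74
  U: 0 + 3(28.74) = 86.22
  Q: 839 (inert)
Total out = 694.5 + 484.8 + 28.74 + 86.22 + 839 = 2133 mol.

2130 mol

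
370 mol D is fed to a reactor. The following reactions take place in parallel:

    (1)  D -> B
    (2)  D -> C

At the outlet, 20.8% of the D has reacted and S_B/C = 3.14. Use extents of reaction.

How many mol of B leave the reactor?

58.4 mol

Conversion of D: D consumed = 0.208 × 370 = 76.96 mol = 1ξ₁ + 1ξ₂.
Selectivity: 1ξ₁ / (1ξ₂) = 3.14 → ξ₁ = 3.14 ξ₂.
Substitute: (1·3.14 + 1) ξ₂ = 76.96 → ξ₂ = 18.59 mol, ξ₁ = 58.37 mol.
Outlet amounts (n = n₀ + Σ ν·ξ):
  D: 370 − 1(58.37) − 1(18.59) = 293
  B: 0 + 1(58.37) = 58.37
  C: 0 + 1(18.59) = 18.59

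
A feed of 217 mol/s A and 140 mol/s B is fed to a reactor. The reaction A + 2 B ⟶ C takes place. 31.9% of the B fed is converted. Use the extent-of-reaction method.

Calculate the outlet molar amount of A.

195 mol/s

B reacted = 0.319 × 140 = 44.66 mol/s; ν_B = −2, so ξ = 44.66/2 = 22.33 mol/s.
Outlet amounts (n = n₀ + ν ξ):
  A: 217 − 1(22.33) = 194.7
  B: 140 − 2(22.33) = 95.34
  C: 0 + 1(22.33) = 22.33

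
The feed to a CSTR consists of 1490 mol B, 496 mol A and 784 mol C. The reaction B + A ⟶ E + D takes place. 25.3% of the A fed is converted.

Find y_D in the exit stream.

0.0453

A reacted = 0.253 × 496 = 125.5 mol; ν_A = −1, so ξ = 125.5/1 = 125.5 mol.
Outlet amounts (n = n₀ + ν ξ):
  B: 1490 − 1(125.5) = 1365
  A: 496 − 1(125.5) = 370.5
  E: 0 + 1(125.5) = 125.5
  D: 0 + 1(125.5) = 125.5
  C: 784 (inert)
Total out = 2770 mol; y_D = 125.5 / 2770 = 0.0453.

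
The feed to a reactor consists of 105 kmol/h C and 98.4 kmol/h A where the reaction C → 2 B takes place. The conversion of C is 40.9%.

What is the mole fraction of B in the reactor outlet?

C reacted = 0.409 × 105 = 42.95 kmol/h; ν_C = −1, so ξ = 42.95/1 = 42.95 kmol/h.
Outlet amounts (n = n₀ + ν ξ):
  C: 105 − 1(42.95) = 62.05
  B: 0 + 2(42.95) = 85.89
  A: 98.4 (inert)
Total out = 246.3 kmol/h; y_B = 85.89 / 246.3 = 0.3487.

0.349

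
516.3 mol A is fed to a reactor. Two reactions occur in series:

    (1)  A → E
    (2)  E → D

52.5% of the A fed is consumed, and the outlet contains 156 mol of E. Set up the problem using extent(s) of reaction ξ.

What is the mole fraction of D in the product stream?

0.223

Conversion of A: A consumed = 1ξ₁ = 0.525 × 516.3 → ξ₁ = 271.1 mol.
E balance: n_E = 0 + 1ξ₁ − 1ξ₂ = 156 → ξ₂ = (1·271.1 − 156)/1 = 115.1 mol.
Outlet amounts (n = n₀ + Σ ν·ξ):
  A: 516.3 − 1(271.1) = 245.2
  E: 0 + 1(271.1) − 1(115.1) = 156
  D: 0 + 1(115.1) = 115.1
Total out = 516.3 mol; y_D = 115.1 / 516.3 = 0.2229.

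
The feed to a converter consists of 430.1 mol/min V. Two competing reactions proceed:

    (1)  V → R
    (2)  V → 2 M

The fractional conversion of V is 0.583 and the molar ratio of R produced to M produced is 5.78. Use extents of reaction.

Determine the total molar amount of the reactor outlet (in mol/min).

450 mol/min

Conversion of V: V consumed = 0.583 × 430.1 = 250.7 mol/min = 1ξ₁ + 1ξ₂.
Selectivity: 1ξ₁ / (2ξ₂) = 5.78 → ξ₁ = 11.56 ξ₂.
Substitute: (1·11.56 + 1) ξ₂ = 250.7 → ξ₂ = 19.96 mol/min, ξ₁ = 230.8 mol/min.
Outlet amounts (n = n₀ + Σ ν·ξ):
  V: 430.1 − 1(230.8) − 1(19.96) = 179.4
  R: 0 + 1(230.8) = 230.8
  M: 0 + 2(19.96) = 39.93
Total out = 179.4 + 230.8 + 39.93 = 450.1 mol/min.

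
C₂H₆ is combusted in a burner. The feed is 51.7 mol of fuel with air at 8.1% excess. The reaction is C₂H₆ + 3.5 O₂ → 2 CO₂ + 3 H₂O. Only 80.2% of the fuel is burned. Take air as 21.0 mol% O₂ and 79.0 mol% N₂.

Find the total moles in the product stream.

1000 mol

Stoichiometric O₂ = 3.5 × 51.7 = 181 mol; O₂ fed = 181 × 1.081 = 195.6 mol.
N₂ fed = 195.6 × 79/21 = 735.9 mol.
Fuel reacted = 0.802 × 51.7 → ξ = 41.46 mol.
Outlet (n = n₀ + ν ξ):
  C₂H₆: 51.7 − 1(41.46) = 10.24
  O₂: 195.6 − 3.5(41.46) = 50.49
  N₂: 735.9 (inert)
  CO₂: 0 + 2(41.46) = 82.93
  H₂O: 0 + 3(41.46) = 124.4
Total out = 10.24 + 50.49 + 735.9 + 82.93 + 124.4 = 1004 mol.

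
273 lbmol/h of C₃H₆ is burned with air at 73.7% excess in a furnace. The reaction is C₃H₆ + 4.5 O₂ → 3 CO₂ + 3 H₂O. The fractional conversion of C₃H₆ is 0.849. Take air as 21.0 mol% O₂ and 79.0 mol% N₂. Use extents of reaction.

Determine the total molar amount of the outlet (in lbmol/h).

Stoichiometric O₂ = 4.5 × 273 = 1228 lbmol/h; O₂ fed = 1228 × 1.737 = 2134 lbmol/h.
N₂ fed = 2134 × 79/21 = 8028 lbmol/h.
Fuel reacted = 0.849 × 273 → ξ = 231.8 lbmol/h.
Outlet (n = n₀ + ν ξ):
  C₃H₆: 273 − 1(231.8) = 41.22
  O₂: 2134 − 4.5(231.8) = 1091
  N₂: 8028 (inert)
  CO₂: 0 + 3(231.8) = 695.3
  H₂O: 0 + 3(231.8) = 695.3
Total out = 41.22 + 1091 + 8028 + 695.3 + 695.3 = 10550 lbmol/h.

10600 lbmol/h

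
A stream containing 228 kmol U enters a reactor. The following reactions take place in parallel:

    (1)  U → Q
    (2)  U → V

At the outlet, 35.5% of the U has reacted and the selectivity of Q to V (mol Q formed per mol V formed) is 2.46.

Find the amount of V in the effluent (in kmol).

23.4 kmol

Conversion of U: U consumed = 0.355 × 228 = 80.94 kmol = 1ξ₁ + 1ξ₂.
Selectivity: 1ξ₁ / (1ξ₂) = 2.46 → ξ₁ = 2.46 ξ₂.
Substitute: (1·2.46 + 1) ξ₂ = 80.94 → ξ₂ = 23.39 kmol, ξ₁ = 57.55 kmol.
Outlet amounts (n = n₀ + Σ ν·ξ):
  U: 228 − 1(57.55) − 1(23.39) = 147.1
  Q: 0 + 1(57.55) = 57.55
  V: 0 + 1(23.39) = 23.39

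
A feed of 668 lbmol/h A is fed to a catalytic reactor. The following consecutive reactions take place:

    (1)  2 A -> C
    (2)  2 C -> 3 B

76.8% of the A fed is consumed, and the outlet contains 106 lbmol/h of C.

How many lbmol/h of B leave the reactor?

226 lbmol/h

Conversion of A: A consumed = 2ξ₁ = 0.768 × 668 → ξ₁ = 256.5 lbmol/h.
C balance: n_C = 0 + 1ξ₁ − 2ξ₂ = 106 → ξ₂ = (1·256.5 − 106)/2 = 75.26 lbmol/h.
Outlet amounts (n = n₀ + Σ ν·ξ):
  A: 668 − 2(256.5) = 155
  C: 0 + 1(256.5) − 2(75.26) = 106
  B: 0 + 3(75.26) = 225.8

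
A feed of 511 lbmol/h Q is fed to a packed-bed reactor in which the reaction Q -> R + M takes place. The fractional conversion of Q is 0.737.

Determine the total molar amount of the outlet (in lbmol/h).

888 lbmol/h

Q reacted = 0.737 × 511 = 376.6 lbmol/h; ν_Q = −1, so ξ = 376.6/1 = 376.6 lbmol/h.
Outlet amounts (n = n₀ + ν ξ):
  Q: 511 − 1(376.6) = 134.4
  R: 0 + 1(376.6) = 376.6
  M: 0 + 1(376.6) = 376.6
Total out = 134.4 + 376.6 + 376.6 = 887.6 lbmol/h.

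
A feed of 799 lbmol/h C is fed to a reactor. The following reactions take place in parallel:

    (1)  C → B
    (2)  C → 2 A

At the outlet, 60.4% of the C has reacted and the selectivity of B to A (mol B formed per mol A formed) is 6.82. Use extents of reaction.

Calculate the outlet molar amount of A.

Conversion of C: C consumed = 0.604 × 799 = 482.6 lbmol/h = 1ξ₁ + 1ξ₂.
Selectivity: 1ξ₁ / (2ξ₂) = 6.82 → ξ₁ = 13.64 ξ₂.
Substitute: (1·13.64 + 1) ξ₂ = 482.6 → ξ₂ = 32.96 lbmol/h, ξ₁ = 449.6 lbmol/h.
Outlet amounts (n = n₀ + Σ ν·ξ):
  C: 799 − 1(449.6) − 1(32.96) = 316.4
  B: 0 + 1(449.6) = 449.6
  A: 0 + 2(32.96) = 65.93

65.9 lbmol/h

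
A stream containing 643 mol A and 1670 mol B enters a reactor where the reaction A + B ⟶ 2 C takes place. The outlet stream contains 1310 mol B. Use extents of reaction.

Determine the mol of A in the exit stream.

283 mol

For B: n = n₀ − 1ξ → 1310 = 1670 − 1ξ, giving ξ = 360 mol.
Outlet amounts (n = n₀ + ν ξ):
  A: 643 − 1(360) = 283
  B: 1670 − 1(360) = 1310
  C: 0 + 2(360) = 720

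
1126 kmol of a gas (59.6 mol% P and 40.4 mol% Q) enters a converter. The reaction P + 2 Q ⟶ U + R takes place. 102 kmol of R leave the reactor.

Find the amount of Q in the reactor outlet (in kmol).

For R: n = n₀ + 1ξ → 102 = 0 + 1ξ, giving ξ = 102 kmol.
Outlet amounts (n = n₀ + ν ξ):
  P: 671.1 − 1(102) = 569.1
  Q: 454.9 − 2(102) = 250.9
  U: 0 + 1(102) = 102
  R: 0 + 1(102) = 102

251 kmol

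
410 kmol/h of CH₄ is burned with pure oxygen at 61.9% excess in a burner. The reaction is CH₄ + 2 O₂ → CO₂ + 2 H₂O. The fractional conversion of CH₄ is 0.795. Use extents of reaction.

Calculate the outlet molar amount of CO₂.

Stoichiometric O₂ = 2 × 410 = 820 kmol/h; O₂ fed = 820 × 1.619 = 1328 kmol/h.
Fuel reacted = 0.795 × 410 → ξ = 325.9 kmol/h.
Outlet (n = n₀ + ν ξ):
  CH₄: 410 − 1(325.9) = 84.05
  O₂: 1328 − 2(325.9) = 675.7
  CO₂: 0 + 1(325.9) = 325.9
  H₂O: 0 + 2(325.9) = 651.9

326 kmol/h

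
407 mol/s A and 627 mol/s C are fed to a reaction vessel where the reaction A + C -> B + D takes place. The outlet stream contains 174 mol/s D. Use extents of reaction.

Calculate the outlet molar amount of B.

174 mol/s

For D: n = n₀ + 1ξ → 174 = 0 + 1ξ, giving ξ = 174 mol/s.
Outlet amounts (n = n₀ + ν ξ):
  A: 407 − 1(174) = 233
  C: 627 − 1(174) = 453
  B: 0 + 1(174) = 174
  D: 0 + 1(174) = 174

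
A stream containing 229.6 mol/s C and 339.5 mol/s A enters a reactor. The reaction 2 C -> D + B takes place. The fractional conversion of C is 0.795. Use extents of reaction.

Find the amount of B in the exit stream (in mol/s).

91.3 mol/s

C reacted = 0.795 × 229.6 = 182.5 mol/s; ν_C = −2, so ξ = 182.5/2 = 91.27 mol/s.
Outlet amounts (n = n₀ + ν ξ):
  C: 229.6 − 2(91.27) = 47.07
  D: 0 + 1(91.27) = 91.27
  B: 0 + 1(91.27) = 91.27
  A: 339.5 (inert)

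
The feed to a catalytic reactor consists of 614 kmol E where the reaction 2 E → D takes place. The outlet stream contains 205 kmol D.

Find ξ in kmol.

For D: n = n₀ + 1ξ → 205 = 0 + 1ξ, giving ξ = 205 kmol.
Outlet amounts (n = n₀ + ν ξ):
  E: 614 − 2(205) = 204
  D: 0 + 1(205) = 205

ξ = 205 kmol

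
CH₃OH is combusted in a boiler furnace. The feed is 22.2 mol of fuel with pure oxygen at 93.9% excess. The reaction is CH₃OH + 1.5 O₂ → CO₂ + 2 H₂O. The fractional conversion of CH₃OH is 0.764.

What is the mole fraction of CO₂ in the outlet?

Stoichiometric O₂ = 1.5 × 22.2 = 33.3 mol; O₂ fed = 33.3 × 1.939 = 64.57 mol.
Fuel reacted = 0.764 × 22.2 → ξ = 16.96 mol.
Outlet (n = n₀ + ν ξ):
  CH₃OH: 22.2 − 1(16.96) = 5.239
  O₂: 64.57 − 1.5(16.96) = 39.13
  CO₂: 0 + 1(16.96) = 16.96
  H₂O: 0 + 2(16.96) = 33.92
Total out = 95.25 mol; y_CO₂ = 16.96 / 95.25 = 0.1781.

0.178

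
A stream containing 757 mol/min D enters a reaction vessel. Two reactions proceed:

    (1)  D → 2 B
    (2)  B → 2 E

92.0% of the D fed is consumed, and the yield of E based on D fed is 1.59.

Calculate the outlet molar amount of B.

791 mol/min

Conversion of D: D consumed = 1ξ₁ = 0.92 × 757 → ξ₁ = 696.4 mol/min.
Yield of E: 2ξ₂ / 757 = 1.59 → ξ₂ = 601.8 mol/min.
Outlet amounts (n = n₀ + Σ ν·ξ):
  D: 757 − 1(696.4) = 60.56
  B: 0 + 2(696.4) − 1(601.8) = 791.1
  E: 0 + 2(601.8) = 1204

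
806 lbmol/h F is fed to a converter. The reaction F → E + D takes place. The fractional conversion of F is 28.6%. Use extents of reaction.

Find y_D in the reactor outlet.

0.222

F reacted = 0.286 × 806 = 230.5 lbmol/h; ν_F = −1, so ξ = 230.5/1 = 230.5 lbmol/h.
Outlet amounts (n = n₀ + ν ξ):
  F: 806 − 1(230.5) = 575.5
  E: 0 + 1(230.5) = 230.5
  D: 0 + 1(230.5) = 230.5
Total out = 1037 lbmol/h; y_D = 230.5 / 1037 = 0.2224.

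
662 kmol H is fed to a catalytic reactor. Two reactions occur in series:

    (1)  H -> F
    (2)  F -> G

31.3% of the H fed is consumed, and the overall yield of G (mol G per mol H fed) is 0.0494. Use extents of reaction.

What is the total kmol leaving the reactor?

662 kmol

Conversion of H: H consumed = 1ξ₁ = 0.313 × 662 → ξ₁ = 207.2 kmol.
Yield of G: 1ξ₂ / 662 = 0.0494 → ξ₂ = 32.7 kmol.
Outlet amounts (n = n₀ + Σ ν·ξ):
  H: 662 − 1(207.2) = 454.8
  F: 0 + 1(207.2) − 1(32.7) = 174.5
  G: 0 + 1(32.7) = 32.7
Total out = 454.8 + 174.5 + 32.7 = 662 kmol.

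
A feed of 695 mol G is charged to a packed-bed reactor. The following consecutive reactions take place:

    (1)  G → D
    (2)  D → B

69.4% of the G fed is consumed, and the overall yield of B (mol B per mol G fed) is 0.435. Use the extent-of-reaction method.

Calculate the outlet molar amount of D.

Conversion of G: G consumed = 1ξ₁ = 0.694 × 695 → ξ₁ = 482.3 mol.
Yield of B: 1ξ₂ / 695 = 0.435 → ξ₂ = 302.3 mol.
Outlet amounts (n = n₀ + Σ ν·ξ):
  G: 695 − 1(482.3) = 212.7
  D: 0 + 1(482.3) − 1(302.3) = 180
  B: 0 + 1(302.3) = 302.3

180 mol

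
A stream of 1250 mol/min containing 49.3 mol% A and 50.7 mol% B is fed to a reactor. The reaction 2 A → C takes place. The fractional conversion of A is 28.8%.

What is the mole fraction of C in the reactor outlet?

A reacted = 0.288 × 616.2 = 177.5 mol/min; ν_A = −2, so ξ = 177.5/2 = 88.74 mol/min.
Outlet amounts (n = n₀ + ν ξ):
  A: 616.2 − 2(88.74) = 438.8
  C: 0 + 1(88.74) = 88.74
  B: 633.8 (inert)
Total out = 1161 mol/min; y_C = 88.74 / 1161 = 0.07642.

0.0764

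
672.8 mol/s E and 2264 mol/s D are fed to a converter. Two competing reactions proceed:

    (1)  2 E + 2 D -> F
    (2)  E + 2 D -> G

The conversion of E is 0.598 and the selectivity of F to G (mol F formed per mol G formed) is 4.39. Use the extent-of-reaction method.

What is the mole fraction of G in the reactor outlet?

0.0178

Conversion of E: E consumed = 0.598 × 672.8 = 402.3 mol/s = 2ξ₁ + 1ξ₂.
Selectivity: 1ξ₁ / (1ξ₂) = 4.39 → ξ₁ = 4.39 ξ₂.
Substitute: (2·4.39 + 1) ξ₂ = 402.3 → ξ₂ = 41.14 mol/s, ξ₁ = 180.6 mol/s.
Outlet amounts (n = n₀ + Σ ν·ξ):
  E: 672.8 − 2(180.6) − 1(41.14) = 270.5
  D: 2264 − 2(180.6) − 2(41.14) = 1821
  F: 0 + 1(180.6) = 180.6
  G: 0 + 1(41.14) = 41.14
Total out = 2313 mol/s; y_G = 41.14 / 2313 = 0.01779.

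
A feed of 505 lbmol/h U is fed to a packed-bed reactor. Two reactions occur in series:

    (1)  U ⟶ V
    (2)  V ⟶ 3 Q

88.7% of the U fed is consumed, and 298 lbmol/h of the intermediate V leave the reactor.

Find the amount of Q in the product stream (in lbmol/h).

Conversion of U: U consumed = 1ξ₁ = 0.887 × 505 → ξ₁ = 447.9 lbmol/h.
V balance: n_V = 0 + 1ξ₁ − 1ξ₂ = 298 → ξ₂ = (1·447.9 − 298)/1 = 149.9 lbmol/h.
Outlet amounts (n = n₀ + Σ ν·ξ):
  U: 505 − 1(447.9) = 57.06
  V: 0 + 1(447.9) − 1(149.9) = 298
  Q: 0 + 3(149.9) = 449.8

450 lbmol/h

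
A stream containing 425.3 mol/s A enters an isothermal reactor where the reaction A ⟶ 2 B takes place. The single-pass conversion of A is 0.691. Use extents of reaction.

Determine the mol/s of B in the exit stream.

588 mol/s

A reacted = 0.691 × 425.3 = 293.9 mol/s; ν_A = −1, so ξ = 293.9/1 = 293.9 mol/s.
Outlet amounts (n = n₀ + ν ξ):
  A: 425.3 − 1(293.9) = 131.4
  B: 0 + 2(293.9) = 587.8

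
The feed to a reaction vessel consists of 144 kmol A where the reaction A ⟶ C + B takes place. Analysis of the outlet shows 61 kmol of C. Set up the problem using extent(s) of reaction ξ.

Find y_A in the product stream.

0.405

For C: n = n₀ + 1ξ → 61 = 0 + 1ξ, giving ξ = 61 kmol.
Outlet amounts (n = n₀ + ν ξ):
  A: 144 − 1(61) = 83
  C: 0 + 1(61) = 61
  B: 0 + 1(61) = 61
Total out = 205 kmol; y_A = 83 / 205 = 0.4049.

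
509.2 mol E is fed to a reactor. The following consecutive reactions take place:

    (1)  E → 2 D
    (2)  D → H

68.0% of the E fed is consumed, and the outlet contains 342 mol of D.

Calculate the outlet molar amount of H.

351 mol

Conversion of E: E consumed = 1ξ₁ = 0.68 × 509.2 → ξ₁ = 346.3 mol.
D balance: n_D = 0 + 2ξ₁ − 1ξ₂ = 342 → ξ₂ = (2·346.3 − 342)/1 = 350.5 mol.
Outlet amounts (n = n₀ + Σ ν·ξ):
  E: 509.2 − 1(346.3) = 162.9
  D: 0 + 2(346.3) − 1(350.5) = 342
  H: 0 + 1(350.5) = 350.5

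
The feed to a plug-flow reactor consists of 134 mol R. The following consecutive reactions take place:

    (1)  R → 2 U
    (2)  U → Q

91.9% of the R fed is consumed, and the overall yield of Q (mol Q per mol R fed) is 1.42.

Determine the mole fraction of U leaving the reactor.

0.218

Conversion of R: R consumed = 1ξ₁ = 0.919 × 134 → ξ₁ = 123.1 mol.
Yield of Q: 1ξ₂ / 134 = 1.42 → ξ₂ = 190.3 mol.
Outlet amounts (n = n₀ + Σ ν·ξ):
  R: 134 − 1(123.1) = 10.85
  U: 0 + 2(123.1) − 1(190.3) = 56.01
  Q: 0 + 1(190.3) = 190.3
Total out = 257.1 mol; y_U = 56.01 / 257.1 = 0.2178.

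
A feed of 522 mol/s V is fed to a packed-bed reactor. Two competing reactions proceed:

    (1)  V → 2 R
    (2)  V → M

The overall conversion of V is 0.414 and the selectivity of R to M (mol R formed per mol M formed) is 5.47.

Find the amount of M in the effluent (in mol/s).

Conversion of V: V consumed = 0.414 × 522 = 216.1 mol/s = 1ξ₁ + 1ξ₂.
Selectivity: 2ξ₁ / (1ξ₂) = 5.47 → ξ₁ = 2.735 ξ₂.
Substitute: (1·2.735 + 1) ξ₂ = 216.1 → ξ₂ = 57.86 mol/s, ξ₁ = 158.2 mol/s.
Outlet amounts (n = n₀ + Σ ν·ξ):
  V: 522 − 1(158.2) − 1(57.86) = 305.9
  R: 0 + 2(158.2) = 316.5
  M: 0 + 1(57.86) = 57.86

57.9 mol/s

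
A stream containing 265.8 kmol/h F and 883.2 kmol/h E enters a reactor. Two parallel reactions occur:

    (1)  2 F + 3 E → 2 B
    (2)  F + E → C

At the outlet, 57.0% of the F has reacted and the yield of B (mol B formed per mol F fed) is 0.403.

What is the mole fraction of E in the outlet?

0.718

Yield of B: 2ξ₁ / 265.8 = 0.403 → ξ₁ = 53.56 kmol/h.
Conversion of F: 2ξ₁ + 1ξ₂ = 0.57 × 265.8 = 151.5 → ξ₂ = 44.39 kmol/h.
Outlet amounts (n = n₀ + Σ ν·ξ):
  F: 265.8 − 2(53.56) − 1(44.39) = 114.3
  E: 883.2 − 3(53.56) − 1(44.39) = 678.1
  B: 0 + 2(53.56) = 107.1
  C: 0 + 1(44.39) = 44.39
Total out = 943.9 kmol/h; y_E = 678.1 / 943.9 = 0.7184.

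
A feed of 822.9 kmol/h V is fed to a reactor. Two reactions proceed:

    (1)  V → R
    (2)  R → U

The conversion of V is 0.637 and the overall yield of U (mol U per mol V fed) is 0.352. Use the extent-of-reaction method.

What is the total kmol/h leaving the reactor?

Conversion of V: V consumed = 1ξ₁ = 0.637 × 822.9 → ξ₁ = 524.2 kmol/h.
Yield of U: 1ξ₂ / 822.9 = 0.352 → ξ₂ = 289.7 kmol/h.
Outlet amounts (n = n₀ + Σ ν·ξ):
  V: 822.9 − 1(524.2) = 298.7
  R: 0 + 1(524.2) − 1(289.7) = 234.5
  U: 0 + 1(289.7) = 289.7
Total out = 298.7 + 234.5 + 289.7 = 822.9 kmol/h.

823 kmol/h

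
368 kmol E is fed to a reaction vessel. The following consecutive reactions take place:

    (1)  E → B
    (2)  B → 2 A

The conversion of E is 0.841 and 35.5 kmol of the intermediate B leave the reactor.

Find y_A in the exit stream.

Conversion of E: E consumed = 1ξ₁ = 0.841 × 368 → ξ₁ = 309.5 kmol.
B balance: n_B = 0 + 1ξ₁ − 1ξ₂ = 35.5 → ξ₂ = (1·309.5 − 35.5)/1 = 274 kmol.
Outlet amounts (n = n₀ + Σ ν·ξ):
  E: 368 − 1(309.5) = 58.51
  B: 0 + 1(309.5) − 1(274) = 35.5
  A: 0 + 2(274) = 548
Total out = 642 kmol; y_A = 548 / 642 = 0.8536.

0.854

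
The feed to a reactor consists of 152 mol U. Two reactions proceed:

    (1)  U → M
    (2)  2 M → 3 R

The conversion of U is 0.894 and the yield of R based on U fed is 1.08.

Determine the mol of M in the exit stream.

26.4 mol

Conversion of U: U consumed = 1ξ₁ = 0.894 × 152 → ξ₁ = 135.9 mol.
Yield of R: 3ξ₂ / 152 = 1.08 → ξ₂ = 54.72 mol.
Outlet amounts (n = n₀ + Σ ν·ξ):
  U: 152 − 1(135.9) = 16.11
  M: 0 + 1(135.9) − 2(54.72) = 26.45
  R: 0 + 3(54.72) = 164.2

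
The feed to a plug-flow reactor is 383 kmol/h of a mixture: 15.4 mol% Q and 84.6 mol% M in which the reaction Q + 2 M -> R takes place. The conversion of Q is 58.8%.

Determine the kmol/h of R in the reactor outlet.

Q reacted = 0.588 × 58.98 = 34.68 kmol/h; ν_Q = −1, so ξ = 34.68/1 = 34.68 kmol/h.
Outlet amounts (n = n₀ + ν ξ):
  Q: 58.98 − 1(34.68) = 24.3
  M: 324 − 2(34.68) = 254.7
  R: 0 + 1(34.68) = 34.68

34.7 kmol/h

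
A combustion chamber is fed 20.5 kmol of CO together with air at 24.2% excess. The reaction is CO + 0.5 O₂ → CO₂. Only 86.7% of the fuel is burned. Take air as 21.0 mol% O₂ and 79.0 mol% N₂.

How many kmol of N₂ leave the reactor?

47.9 kmol

Stoichiometric O₂ = 0.5 × 20.5 = 10.25 kmol; O₂ fed = 10.25 × 1.242 = 12.73 kmol.
N₂ fed = 12.73 × 79/21 = 47.89 kmol.
Fuel reacted = 0.867 × 20.5 → ξ = 17.77 kmol.
Outlet (n = n₀ + ν ξ):
  CO: 20.5 − 1(17.77) = 2.727
  O₂: 12.73 − 0.5(17.77) = 3.844
  N₂: 47.89 (inert)
  CO₂: 0 + 1(17.77) = 17.77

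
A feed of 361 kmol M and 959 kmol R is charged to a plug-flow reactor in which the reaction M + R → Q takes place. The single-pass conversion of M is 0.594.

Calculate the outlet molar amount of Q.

214 kmol

M reacted = 0.594 × 361 = 214.4 kmol; ν_M = −1, so ξ = 214.4/1 = 214.4 kmol.
Outlet amounts (n = n₀ + ν ξ):
  M: 361 − 1(214.4) = 146.6
  R: 959 − 1(214.4) = 744.6
  Q: 0 + 1(214.4) = 214.4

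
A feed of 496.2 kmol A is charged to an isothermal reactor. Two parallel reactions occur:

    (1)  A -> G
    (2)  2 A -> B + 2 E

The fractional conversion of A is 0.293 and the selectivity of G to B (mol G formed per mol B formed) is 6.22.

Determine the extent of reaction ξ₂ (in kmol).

Conversion of A: A consumed = 0.293 × 496.2 = 145.4 kmol = 1ξ₁ + 2ξ₂.
Selectivity: 1ξ₁ / (1ξ₂) = 6.22 → ξ₁ = 6.22 ξ₂.
Substitute: (1·6.22 + 2) ξ₂ = 145.4 → ξ₂ = 17.69 kmol, ξ₁ = 110 kmol.
Outlet amounts (n = n₀ + Σ ν·ξ):
  A: 496.2 − 1(110) − 2(17.69) = 350.8
  G: 0 + 1(110) = 110
  B: 0 + 1(17.69) = 17.69
  E: 0 + 2(17.69) = 35.37

ξ₂ = 17.7 kmol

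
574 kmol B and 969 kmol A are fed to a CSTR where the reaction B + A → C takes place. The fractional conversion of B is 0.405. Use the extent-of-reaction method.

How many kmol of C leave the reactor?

232 kmol

B reacted = 0.405 × 574 = 232.5 kmol; ν_B = −1, so ξ = 232.5/1 = 232.5 kmol.
Outlet amounts (n = n₀ + ν ξ):
  B: 574 − 1(232.5) = 341.5
  A: 969 − 1(232.5) = 736.5
  C: 0 + 1(232.5) = 232.5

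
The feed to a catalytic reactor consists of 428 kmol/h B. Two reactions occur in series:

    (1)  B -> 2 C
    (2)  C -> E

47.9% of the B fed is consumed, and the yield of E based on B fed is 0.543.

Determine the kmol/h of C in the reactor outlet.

178 kmol/h

Conversion of B: B consumed = 1ξ₁ = 0.479 × 428 → ξ₁ = 205 kmol/h.
Yield of E: 1ξ₂ / 428 = 0.543 → ξ₂ = 232.4 kmol/h.
Outlet amounts (n = n₀ + Σ ν·ξ):
  B: 428 − 1(205) = 223
  C: 0 + 2(205) − 1(232.4) = 177.6
  E: 0 + 1(232.4) = 232.4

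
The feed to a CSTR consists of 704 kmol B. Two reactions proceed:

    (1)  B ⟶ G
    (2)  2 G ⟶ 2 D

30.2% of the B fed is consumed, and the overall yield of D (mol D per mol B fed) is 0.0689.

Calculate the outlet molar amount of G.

Conversion of B: B consumed = 1ξ₁ = 0.302 × 704 → ξ₁ = 212.6 kmol.
Yield of D: 2ξ₂ / 704 = 0.0689 → ξ₂ = 24.25 kmol.
Outlet amounts (n = n₀ + Σ ν·ξ):
  B: 704 − 1(212.6) = 491.4
  G: 0 + 1(212.6) − 2(24.25) = 164.1
  D: 0 + 2(24.25) = 48.51

164 kmol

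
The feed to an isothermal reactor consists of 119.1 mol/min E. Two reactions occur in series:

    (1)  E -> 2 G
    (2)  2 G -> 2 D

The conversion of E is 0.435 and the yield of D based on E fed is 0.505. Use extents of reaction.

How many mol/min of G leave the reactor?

Conversion of E: E consumed = 1ξ₁ = 0.435 × 119.1 → ξ₁ = 51.81 mol/min.
Yield of D: 2ξ₂ / 119.1 = 0.505 → ξ₂ = 30.07 mol/min.
Outlet amounts (n = n₀ + Σ ν·ξ):
  E: 119.1 − 1(51.81) = 67.29
  G: 0 + 2(51.81) − 2(30.07) = 43.47
  D: 0 + 2(30.07) = 60.15

43.5 mol/min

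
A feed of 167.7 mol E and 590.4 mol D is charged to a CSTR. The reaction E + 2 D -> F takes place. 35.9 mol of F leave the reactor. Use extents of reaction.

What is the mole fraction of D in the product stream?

For F: n = n₀ + 1ξ → 35.9 = 0 + 1ξ, giving ξ = 35.9 mol.
Outlet amounts (n = n₀ + ν ξ):
  E: 167.7 − 1(35.9) = 131.8
  D: 590.4 − 2(35.9) = 518.6
  F: 0 + 1(35.9) = 35.9
Total out = 686.3 mol; y_D = 518.6 / 686.3 = 0.7556.

0.756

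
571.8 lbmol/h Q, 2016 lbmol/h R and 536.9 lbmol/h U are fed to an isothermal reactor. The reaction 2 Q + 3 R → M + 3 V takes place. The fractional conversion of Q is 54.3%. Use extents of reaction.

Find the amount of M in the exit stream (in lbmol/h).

155 lbmol/h

Q reacted = 0.543 × 571.8 = 310.5 lbmol/h; ν_Q = −2, so ξ = 310.5/2 = 155.2 lbmol/h.
Outlet amounts (n = n₀ + ν ξ):
  Q: 571.8 − 2(155.2) = 261.3
  R: 2016 − 3(155.2) = 1550
  M: 0 + 1(155.2) = 155.2
  V: 0 + 3(155.2) = 465.7
  U: 536.9 (inert)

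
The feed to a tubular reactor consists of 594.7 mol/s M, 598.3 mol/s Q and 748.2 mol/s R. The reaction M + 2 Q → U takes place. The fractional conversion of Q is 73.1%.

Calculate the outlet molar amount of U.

219 mol/s

Q reacted = 0.731 × 598.3 = 437.4 mol/s; ν_Q = −2, so ξ = 437.4/2 = 218.7 mol/s.
Outlet amounts (n = n₀ + ν ξ):
  M: 594.7 − 1(218.7) = 376
  Q: 598.3 − 2(218.7) = 160.9
  U: 0 + 1(218.7) = 218.7
  R: 748.2 (inert)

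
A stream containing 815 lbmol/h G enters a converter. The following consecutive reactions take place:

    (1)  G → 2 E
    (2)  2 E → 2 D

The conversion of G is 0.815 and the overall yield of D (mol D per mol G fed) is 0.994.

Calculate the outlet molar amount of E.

518 lbmol/h

Conversion of G: G consumed = 1ξ₁ = 0.815 × 815 → ξ₁ = 664.2 lbmol/h.
Yield of D: 2ξ₂ / 815 = 0.994 → ξ₂ = 405.1 lbmol/h.
Outlet amounts (n = n₀ + Σ ν·ξ):
  G: 815 − 1(664.2) = 150.8
  E: 0 + 2(664.2) − 2(405.1) = 518.3
  D: 0 + 2(405.1) = 810.1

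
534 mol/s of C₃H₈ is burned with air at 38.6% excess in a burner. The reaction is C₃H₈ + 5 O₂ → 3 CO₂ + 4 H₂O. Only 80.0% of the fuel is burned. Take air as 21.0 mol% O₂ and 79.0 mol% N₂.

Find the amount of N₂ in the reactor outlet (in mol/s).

13900 mol/s

Stoichiometric O₂ = 5 × 534 = 2670 mol/s; O₂ fed = 2670 × 1.386 = 3701 mol/s.
N₂ fed = 3701 × 79/21 = 13920 mol/s.
Fuel reacted = 0.8 × 534 → ξ = 427.2 mol/s.
Outlet (n = n₀ + ν ξ):
  C₃H₈: 534 − 1(427.2) = 106.8
  O₂: 3701 − 5(427.2) = 1565
  N₂: 13920 (inert)
  CO₂: 0 + 3(427.2) = 1282
  H₂O: 0 + 4(427.2) = 1709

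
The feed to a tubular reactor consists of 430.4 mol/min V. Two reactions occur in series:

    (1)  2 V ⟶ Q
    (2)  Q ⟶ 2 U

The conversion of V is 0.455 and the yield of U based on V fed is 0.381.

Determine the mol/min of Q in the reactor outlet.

15.9 mol/min

Conversion of V: V consumed = 2ξ₁ = 0.455 × 430.4 → ξ₁ = 97.92 mol/min.
Yield of U: 2ξ₂ / 430.4 = 0.381 → ξ₂ = 81.99 mol/min.
Outlet amounts (n = n₀ + Σ ν·ξ):
  V: 430.4 − 2(97.92) = 234.6
  Q: 0 + 1(97.92) − 1(81.99) = 15.92
  U: 0 + 2(81.99) = 164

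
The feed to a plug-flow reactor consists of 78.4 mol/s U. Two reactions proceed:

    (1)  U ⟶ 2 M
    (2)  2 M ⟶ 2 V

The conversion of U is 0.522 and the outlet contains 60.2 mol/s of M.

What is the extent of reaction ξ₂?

ξ₂ = 10.8 mol/s

Conversion of U: U consumed = 1ξ₁ = 0.522 × 78.4 → ξ₁ = 40.92 mol/s.
M balance: n_M = 0 + 2ξ₁ − 2ξ₂ = 60.2 → ξ₂ = (2·40.92 − 60.2)/2 = 10.82 mol/s.
Outlet amounts (n = n₀ + Σ ν·ξ):
  U: 78.4 − 1(40.92) = 37.48
  M: 0 + 2(40.92) − 2(10.82) = 60.2
  V: 0 + 2(10.82) = 21.65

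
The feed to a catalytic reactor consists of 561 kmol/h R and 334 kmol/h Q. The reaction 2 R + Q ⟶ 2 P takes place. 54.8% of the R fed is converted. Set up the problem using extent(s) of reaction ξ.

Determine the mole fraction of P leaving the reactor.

R reacted = 0.548 × 561 = 307.4 kmol/h; ν_R = −2, so ξ = 307.4/2 = 153.7 kmol/h.
Outlet amounts (n = n₀ + ν ξ):
  R: 561 − 2(153.7) = 253.6
  Q: 334 − 1(153.7) = 180.3
  P: 0 + 2(153.7) = 307.4
Total out = 741.3 kmol/h; y_P = 307.4 / 741.3 = 0.4147.

0.415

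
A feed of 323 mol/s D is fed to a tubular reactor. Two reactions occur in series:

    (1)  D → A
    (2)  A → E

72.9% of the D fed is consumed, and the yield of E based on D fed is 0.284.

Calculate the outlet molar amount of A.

144 mol/s

Conversion of D: D consumed = 1ξ₁ = 0.729 × 323 → ξ₁ = 235.5 mol/s.
Yield of E: 1ξ₂ / 323 = 0.284 → ξ₂ = 91.73 mol/s.
Outlet amounts (n = n₀ + Σ ν·ξ):
  D: 323 − 1(235.5) = 87.53
  A: 0 + 1(235.5) − 1(91.73) = 143.7
  E: 0 + 1(91.73) = 91.73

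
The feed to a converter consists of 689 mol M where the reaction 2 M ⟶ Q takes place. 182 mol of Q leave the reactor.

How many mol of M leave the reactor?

325 mol

For Q: n = n₀ + 1ξ → 182 = 0 + 1ξ, giving ξ = 182 mol.
Outlet amounts (n = n₀ + ν ξ):
  M: 689 − 2(182) = 325
  Q: 0 + 1(182) = 182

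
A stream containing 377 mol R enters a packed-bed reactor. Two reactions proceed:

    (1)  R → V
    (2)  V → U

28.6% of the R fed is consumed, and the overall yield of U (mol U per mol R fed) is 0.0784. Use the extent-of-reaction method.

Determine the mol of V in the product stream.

Conversion of R: R consumed = 1ξ₁ = 0.286 × 377 → ξ₁ = 107.8 mol.
Yield of U: 1ξ₂ / 377 = 0.0784 → ξ₂ = 29.56 mol.
Outlet amounts (n = n₀ + Σ ν·ξ):
  R: 377 − 1(107.8) = 269.2
  V: 0 + 1(107.8) − 1(29.56) = 78.27
  U: 0 + 1(29.56) = 29.56

78.3 mol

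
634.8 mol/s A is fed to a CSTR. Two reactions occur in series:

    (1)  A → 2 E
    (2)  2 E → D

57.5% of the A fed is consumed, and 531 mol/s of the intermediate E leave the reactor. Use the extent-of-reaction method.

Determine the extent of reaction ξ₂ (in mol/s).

ξ₂ = 99.5 mol/s

Conversion of A: A consumed = 1ξ₁ = 0.575 × 634.8 → ξ₁ = 365 mol/s.
E balance: n_E = 0 + 2ξ₁ − 2ξ₂ = 531 → ξ₂ = (2·365 − 531)/2 = 99.51 mol/s.
Outlet amounts (n = n₀ + Σ ν·ξ):
  A: 634.8 − 1(365) = 269.8
  E: 0 + 2(365) − 2(99.51) = 531
  D: 0 + 1(99.51) = 99.51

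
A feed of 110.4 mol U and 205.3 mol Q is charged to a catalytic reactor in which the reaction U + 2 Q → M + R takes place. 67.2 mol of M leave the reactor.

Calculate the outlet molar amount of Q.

70.9 mol

For M: n = n₀ + 1ξ → 67.2 = 0 + 1ξ, giving ξ = 67.2 mol.
Outlet amounts (n = n₀ + ν ξ):
  U: 110.4 − 1(67.2) = 43.2
  Q: 205.3 − 2(67.2) = 70.9
  M: 0 + 1(67.2) = 67.2
  R: 0 + 1(67.2) = 67.2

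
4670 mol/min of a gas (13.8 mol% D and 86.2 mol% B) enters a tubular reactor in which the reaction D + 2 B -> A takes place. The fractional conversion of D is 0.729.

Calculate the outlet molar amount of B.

D reacted = 0.729 × 644.5 = 469.8 mol/min; ν_D = −1, so ξ = 469.8/1 = 469.8 mol/min.
Outlet amounts (n = n₀ + ν ξ):
  D: 644.5 − 1(469.8) = 174.6
  B: 4026 − 2(469.8) = 3086
  A: 0 + 1(469.8) = 469.8

3090 mol/min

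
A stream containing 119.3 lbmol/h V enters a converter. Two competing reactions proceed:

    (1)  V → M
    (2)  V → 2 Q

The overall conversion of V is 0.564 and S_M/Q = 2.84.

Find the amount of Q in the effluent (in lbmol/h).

20.1 lbmol/h

Conversion of V: V consumed = 0.564 × 119.3 = 67.29 lbmol/h = 1ξ₁ + 1ξ₂.
Selectivity: 1ξ₁ / (2ξ₂) = 2.84 → ξ₁ = 5.68 ξ₂.
Substitute: (1·5.68 + 1) ξ₂ = 67.29 → ξ₂ = 10.07 lbmol/h, ξ₁ = 57.21 lbmol/h.
Outlet amounts (n = n₀ + Σ ν·ξ):
  V: 119.3 − 1(57.21) − 1(10.07) = 52.01
  M: 0 + 1(57.21) = 57.21
  Q: 0 + 2(10.07) = 20.15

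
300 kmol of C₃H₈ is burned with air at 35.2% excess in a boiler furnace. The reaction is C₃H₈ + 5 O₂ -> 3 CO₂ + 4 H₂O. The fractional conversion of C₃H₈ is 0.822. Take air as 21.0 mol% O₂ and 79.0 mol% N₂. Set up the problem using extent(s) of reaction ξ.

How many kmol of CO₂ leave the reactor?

Stoichiometric O₂ = 5 × 300 = 1500 kmol; O₂ fed = 1500 × 1.352 = 2028 kmol.
N₂ fed = 2028 × 79/21 = 7629 kmol.
Fuel reacted = 0.822 × 300 → ξ = 246.6 kmol.
Outlet (n = n₀ + ν ξ):
  C₃H₈: 300 − 1(246.6) = 53.4
  O₂: 2028 − 5(246.6) = 795
  N₂: 7629 (inert)
  CO₂: 0 + 3(246.6) = 739.8
  H₂O: 0 + 4(246.6) = 986.4

740 kmol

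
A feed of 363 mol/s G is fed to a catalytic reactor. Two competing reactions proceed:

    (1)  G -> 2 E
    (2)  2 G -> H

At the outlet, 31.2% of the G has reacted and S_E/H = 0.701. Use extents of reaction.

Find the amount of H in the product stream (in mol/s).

Conversion of G: G consumed = 0.312 × 363 = 113.3 mol/s = 1ξ₁ + 2ξ₂.
Selectivity: 2ξ₁ / (1ξ₂) = 0.701 → ξ₁ = 0.3505 ξ₂.
Substitute: (1·0.3505 + 2) ξ₂ = 113.3 → ξ₂ = 48.18 mol/s, ξ₁ = 16.89 mol/s.
Outlet amounts (n = n₀ + Σ ν·ξ):
  G: 363 − 1(16.89) − 2(48.18) = 249.7
  E: 0 + 2(16.89) = 33.78
  H: 0 + 1(48.18) = 48.18

48.2 mol/s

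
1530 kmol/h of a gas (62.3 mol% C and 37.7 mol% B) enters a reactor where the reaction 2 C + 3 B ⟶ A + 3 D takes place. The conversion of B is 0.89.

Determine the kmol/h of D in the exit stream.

513 kmol/h

B reacted = 0.89 × 576.8 = 513.4 kmol/h; ν_B = −3, so ξ = 513.4/3 = 171.1 kmol/h.
Outlet amounts (n = n₀ + ν ξ):
  C: 953.2 − 2(171.1) = 610.9
  B: 576.8 − 3(171.1) = 63.45
  A: 0 + 1(171.1) = 171.1
  D: 0 + 3(171.1) = 513.4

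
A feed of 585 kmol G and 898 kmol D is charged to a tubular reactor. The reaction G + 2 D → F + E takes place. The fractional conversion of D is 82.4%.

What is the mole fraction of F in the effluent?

0.332

D reacted = 0.824 × 898 = 740 kmol; ν_D = −2, so ξ = 740/2 = 370 kmol.
Outlet amounts (n = n₀ + ν ξ):
  G: 585 − 1(370) = 215
  D: 898 − 2(370) = 158
  F: 0 + 1(370) = 370
  E: 0 + 1(370) = 370
Total out = 1113 kmol; y_F = 370 / 1113 = 0.3324.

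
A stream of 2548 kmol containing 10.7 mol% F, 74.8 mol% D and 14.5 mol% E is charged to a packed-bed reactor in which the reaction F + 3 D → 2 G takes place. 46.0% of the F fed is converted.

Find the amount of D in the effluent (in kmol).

F reacted = 0.46 × 272.6 = 125.4 kmol; ν_F = −1, so ξ = 125.4/1 = 125.4 kmol.
Outlet amounts (n = n₀ + ν ξ):
  F: 272.6 − 1(125.4) = 147.2
  D: 1906 − 3(125.4) = 1530
  G: 0 + 2(125.4) = 250.8
  E: 369.5 (inert)

1530 kmol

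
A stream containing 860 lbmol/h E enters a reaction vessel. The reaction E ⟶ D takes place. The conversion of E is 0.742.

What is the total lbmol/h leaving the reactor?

860 lbmol/h

E reacted = 0.742 × 860 = 638.1 lbmol/h; ν_E = −1, so ξ = 638.1/1 = 638.1 lbmol/h.
Outlet amounts (n = n₀ + ν ξ):
  E: 860 − 1(638.1) = 221.9
  D: 0 + 1(638.1) = 638.1
Total out = 221.9 + 638.1 = 860 lbmol/h.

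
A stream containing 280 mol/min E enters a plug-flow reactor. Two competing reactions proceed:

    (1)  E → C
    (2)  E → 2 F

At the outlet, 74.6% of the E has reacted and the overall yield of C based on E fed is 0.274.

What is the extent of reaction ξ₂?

ξ₂ = 132 mol/min

Yield of C: 1ξ₁ / 280 = 0.274 → ξ₁ = 76.72 mol/min.
Conversion of E: 1ξ₁ + 1ξ₂ = 0.746 × 280 = 208.9 → ξ₂ = 132.2 mol/min.
Outlet amounts (n = n₀ + Σ ν·ξ):
  E: 280 − 1(76.72) − 1(132.2) = 71.12
  C: 0 + 1(76.72) = 76.72
  F: 0 + 2(132.2) = 264.3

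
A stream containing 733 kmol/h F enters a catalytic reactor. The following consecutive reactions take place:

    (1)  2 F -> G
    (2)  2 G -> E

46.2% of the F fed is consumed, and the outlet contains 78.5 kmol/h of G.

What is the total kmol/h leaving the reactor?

Conversion of F: F consumed = 2ξ₁ = 0.462 × 733 → ξ₁ = 169.3 kmol/h.
G balance: n_G = 0 + 1ξ₁ − 2ξ₂ = 78.5 → ξ₂ = (1·169.3 − 78.5)/2 = 45.41 kmol/h.
Outlet amounts (n = n₀ + Σ ν·ξ):
  F: 733 − 2(169.3) = 394.4
  G: 0 + 1(169.3) − 2(45.41) = 78.5
  E: 0 + 1(45.41) = 45.41
Total out = 394.4 + 78.5 + 45.41 = 518.3 kmol/h.

518 kmol/h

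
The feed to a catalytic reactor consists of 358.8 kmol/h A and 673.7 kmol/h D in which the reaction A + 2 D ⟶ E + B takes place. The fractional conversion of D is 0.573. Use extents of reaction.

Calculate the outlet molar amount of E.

D reacted = 0.573 × 673.7 = 386 kmol/h; ν_D = −2, so ξ = 386/2 = 193 kmol/h.
Outlet amounts (n = n₀ + ν ξ):
  A: 358.8 − 1(193) = 165.8
  D: 673.7 − 2(193) = 287.7
  E: 0 + 1(193) = 193
  B: 0 + 1(193) = 193

193 kmol/h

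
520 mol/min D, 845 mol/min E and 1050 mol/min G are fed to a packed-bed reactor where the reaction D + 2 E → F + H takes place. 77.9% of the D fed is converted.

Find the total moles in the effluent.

2010 mol/min

D reacted = 0.779 × 520 = 405.1 mol/min; ν_D = −1, so ξ = 405.1/1 = 405.1 mol/min.
Outlet amounts (n = n₀ + ν ξ):
  D: 520 − 1(405.1) = 114.9
  E: 845 − 2(405.1) = 34.84
  F: 0 + 1(405.1) = 405.1
  H: 0 + 1(405.1) = 405.1
  G: 1050 (inert)
Total out = 114.9 + 34.84 + 405.1 + 405.1 + 1050 = 2010 mol/min.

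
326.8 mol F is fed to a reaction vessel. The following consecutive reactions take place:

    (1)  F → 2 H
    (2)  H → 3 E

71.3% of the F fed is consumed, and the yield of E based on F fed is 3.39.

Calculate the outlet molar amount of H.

Conversion of F: F consumed = 1ξ₁ = 0.713 × 326.8 → ξ₁ = 233 mol.
Yield of E: 3ξ₂ / 326.8 = 3.39 → ξ₂ = 369.3 mol.
Outlet amounts (n = n₀ + Σ ν·ξ):
  F: 326.8 − 1(233) = 93.79
  H: 0 + 2(233) − 1(369.3) = 96.73
  E: 0 + 3(369.3) = 1108

96.7 mol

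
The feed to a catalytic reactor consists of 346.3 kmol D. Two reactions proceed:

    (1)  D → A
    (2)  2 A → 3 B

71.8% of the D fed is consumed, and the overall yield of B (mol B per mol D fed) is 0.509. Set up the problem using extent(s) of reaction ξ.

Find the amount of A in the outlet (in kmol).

131 kmol

Conversion of D: D consumed = 1ξ₁ = 0.718 × 346.3 → ξ₁ = 248.6 kmol.
Yield of B: 3ξ₂ / 346.3 = 0.509 → ξ₂ = 58.76 kmol.
Outlet amounts (n = n₀ + Σ ν·ξ):
  D: 346.3 − 1(248.6) = 97.66
  A: 0 + 1(248.6) − 2(58.76) = 131.1
  B: 0 + 3(58.76) = 176.3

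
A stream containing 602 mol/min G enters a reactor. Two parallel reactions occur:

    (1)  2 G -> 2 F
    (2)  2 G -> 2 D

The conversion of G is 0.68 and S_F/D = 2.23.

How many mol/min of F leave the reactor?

283 mol/min

Conversion of G: G consumed = 0.68 × 602 = 409.4 mol/min = 2ξ₁ + 2ξ₂.
Selectivity: 2ξ₁ / (2ξ₂) = 2.23 → ξ₁ = 2.23 ξ₂.
Substitute: (2·2.23 + 2) ξ₂ = 409.4 → ξ₂ = 63.37 mol/min, ξ₁ = 141.3 mol/min.
Outlet amounts (n = n₀ + Σ ν·ξ):
  G: 602 − 2(141.3) − 2(63.37) = 192.6
  F: 0 + 2(141.3) = 282.6
  D: 0 + 2(63.37) = 126.7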